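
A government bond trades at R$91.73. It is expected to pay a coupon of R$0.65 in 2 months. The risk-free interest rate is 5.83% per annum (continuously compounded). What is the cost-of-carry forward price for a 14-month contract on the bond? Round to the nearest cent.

R$97.50

PV(coupons) I = 0.65·e^(−0.0583·2/12)
I = 0.6437
F = (S − I)·e^(rT) = (91.73 − 0.6437) · e^(0.0583·14/12)
= 91.0863 · e^0.068017 = 91.0863 × 1.070384 = R$97.50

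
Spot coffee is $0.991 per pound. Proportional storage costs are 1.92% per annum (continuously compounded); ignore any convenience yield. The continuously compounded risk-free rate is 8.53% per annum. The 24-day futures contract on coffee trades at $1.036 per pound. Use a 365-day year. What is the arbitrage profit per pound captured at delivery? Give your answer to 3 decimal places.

Fair futures: F* = S·e^(carry·T), with carry = (r + u) = 0.0853 + 0.0192 = 0.1045
F* = 0.991 · e^(0.1045 × 24/365) = 0.991 · e^0.006871 = 0.991 × 1.006895 = $0.9978
Market $1.036 > fair $0.9978: forward overpriced → cash-and-carry (buy spot, short the forward).
At maturity, profit = |F_mkt − F*| = |1.036 − 0.9978| = $0.038 per pound

$0.038 per pound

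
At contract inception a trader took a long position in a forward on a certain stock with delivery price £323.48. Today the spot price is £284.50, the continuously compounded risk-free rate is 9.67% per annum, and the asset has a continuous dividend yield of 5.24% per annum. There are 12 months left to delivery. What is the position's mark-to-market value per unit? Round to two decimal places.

Current fair forward for the remaining 12 months: F = S·e^((r − q)·T), (r − q) = 0.0967 − 0.0524 = 0.0443
F = 284.50 · e^(0.0443 × 12/12) = 284.50 × 1.045296 = 297.3867
Value of long forward = (F − K)·e^(−rT) = (297.3867 − 323.48) · e^(−0.0967·12/12)
= -26.0933 × 0.907828 = -23.69

-£23.69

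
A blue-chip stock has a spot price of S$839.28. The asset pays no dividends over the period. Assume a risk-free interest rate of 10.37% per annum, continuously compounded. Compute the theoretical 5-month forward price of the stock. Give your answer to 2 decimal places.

S$876.34

F = S·e^(rT) = 839.28 · e^(0.1037 × 5/12)
= 839.28 · e^0.043208 = 839.28 × 1.044155
F = S$876.34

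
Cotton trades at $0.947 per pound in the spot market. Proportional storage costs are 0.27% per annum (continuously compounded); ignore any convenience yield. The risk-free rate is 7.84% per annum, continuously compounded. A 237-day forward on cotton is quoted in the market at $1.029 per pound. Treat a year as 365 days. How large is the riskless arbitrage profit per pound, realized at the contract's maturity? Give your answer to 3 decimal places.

Fair forward: F* = S·e^(carry·T), with carry = (r + u) = 0.0784 + 0.0027 = 0.0811
F* = 0.947 · e^(0.0811 × 237/365) = 0.947 · e^0.052659 = 0.947 × 1.054070 = $0.9982
Market $1.029 > fair $0.9982: forward overpriced → cash-and-carry (buy spot, short the forward).
At maturity, profit = |F_mkt − F*| = |1.029 − 0.9982| = $0.031 per pound

$0.031 per pound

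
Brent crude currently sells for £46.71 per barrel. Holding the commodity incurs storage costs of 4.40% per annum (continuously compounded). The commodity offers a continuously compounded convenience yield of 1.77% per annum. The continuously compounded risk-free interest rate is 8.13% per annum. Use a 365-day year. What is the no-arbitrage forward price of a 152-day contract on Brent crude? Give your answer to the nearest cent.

£48.85 per barrel

Net carry = r + u − y = 0.0813 + 0.0440 − 0.0177 = 0.1076
F = S·e^((r+u−y)T) = 46.71 · e^(0.1076 × 152/365) = 46.71 · e^0.044809
= 46.71 × 1.045828 = £48.85 per barrel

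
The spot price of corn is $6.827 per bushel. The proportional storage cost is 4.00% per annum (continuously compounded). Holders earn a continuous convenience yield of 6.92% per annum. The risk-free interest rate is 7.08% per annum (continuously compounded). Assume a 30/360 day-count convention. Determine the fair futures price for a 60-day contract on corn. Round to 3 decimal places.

Net carry = r + u − y = 0.0708 + 0.0400 − 0.0692 = 0.0416
F = S·e^((r+u−y)T) = 6.827 · e^(0.0416 × 60/360) = 6.827 · e^0.006933
= 6.827 × 1.006957 = $6.874 per bushel

$6.874 per bushel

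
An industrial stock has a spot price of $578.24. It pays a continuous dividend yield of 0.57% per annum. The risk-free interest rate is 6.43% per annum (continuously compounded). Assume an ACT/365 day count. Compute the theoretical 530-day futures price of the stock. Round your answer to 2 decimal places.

F = S·e^((r − q)T) = 578.24 · e^((0.0643 − 0.0057) × 530/365)
= 578.24 · e^0.085090 = 578.24 × 1.088815
F = $629.60

$629.60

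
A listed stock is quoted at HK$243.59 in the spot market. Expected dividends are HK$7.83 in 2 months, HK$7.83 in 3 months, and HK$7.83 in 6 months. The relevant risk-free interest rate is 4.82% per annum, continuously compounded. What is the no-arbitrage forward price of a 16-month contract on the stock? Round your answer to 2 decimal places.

PV(dividends) I = 7.83·e^(−0.0482·2/12) + 7.83·e^(−0.0482·3/12) + 7.83·e^(−0.0482·6/12)
I = 7.7674 + 7.7362 + 7.6436 = 23.1472
F = (S − I)·e^(rT) = (243.59 − 23.1472) · e^(0.0482·16/12)
= 220.4428 · e^0.064267 = 220.4428 × 1.066377 = HK$235.08

HK$235.08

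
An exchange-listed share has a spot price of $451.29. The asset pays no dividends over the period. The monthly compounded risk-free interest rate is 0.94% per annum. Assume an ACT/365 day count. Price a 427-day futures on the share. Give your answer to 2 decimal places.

$456.28

F = S · (1+r/12)^(12T)
= 451.29 × 1.011053
F = $456.28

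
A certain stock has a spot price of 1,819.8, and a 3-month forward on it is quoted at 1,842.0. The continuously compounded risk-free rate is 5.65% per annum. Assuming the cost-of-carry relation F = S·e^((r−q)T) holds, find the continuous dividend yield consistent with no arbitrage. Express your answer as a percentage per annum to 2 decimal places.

0.80%

From F = S·e^((r−q)T): (r − q) = ln(F/S)/T
ln(1842.0/1819.8) = ln(1.012199) = 0.012125
(r − q) = 0.012125 / (3/12) = 0.048500
q = r − ln(F/S)/T = 0.0565 − 0.048500 = 0.008000
q = 0.80%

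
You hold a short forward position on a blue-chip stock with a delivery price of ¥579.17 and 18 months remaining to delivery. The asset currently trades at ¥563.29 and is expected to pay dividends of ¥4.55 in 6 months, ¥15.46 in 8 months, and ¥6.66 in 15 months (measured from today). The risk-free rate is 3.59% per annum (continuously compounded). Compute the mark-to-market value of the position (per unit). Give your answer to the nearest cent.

PV(remaining dividends) I = 4.55·e^(−0.0359·6/12) + 15.46·e^(−0.0359·8/12) + 6.66·e^(−0.0359·15/12) = 25.9312
Current forward F = (S − I)·e^(rT) = (563.29 − 25.9312)·e^(0.0359·18/12) = 537.3588 × 1.055326 = 567.0887
Value (long) = (F − K)·e^(−rT) = (567.0887 − 579.17) × 0.947574 = -11.4479
Short position value = −(long value) = ¥11.45

¥11.45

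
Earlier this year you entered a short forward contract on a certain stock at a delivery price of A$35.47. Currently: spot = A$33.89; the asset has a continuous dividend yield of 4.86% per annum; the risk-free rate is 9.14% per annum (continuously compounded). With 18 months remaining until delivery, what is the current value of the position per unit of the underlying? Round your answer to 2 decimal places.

Current fair forward for the remaining 18 months: F = S·e^((r − q)·T), (r − q) = 0.0914 − 0.0486 = 0.0428
F = 33.89 · e^(0.0428 × 18/12) = 33.89 × 1.066306 = 36.1371
Value of long forward = (F − K)·e^(−rT) = (36.1371 − 35.47) · e^(−0.0914·18/12)
= 0.6671 × 0.871883 = 0.58
Short position value = −(long value) = -A$0.58

-A$0.58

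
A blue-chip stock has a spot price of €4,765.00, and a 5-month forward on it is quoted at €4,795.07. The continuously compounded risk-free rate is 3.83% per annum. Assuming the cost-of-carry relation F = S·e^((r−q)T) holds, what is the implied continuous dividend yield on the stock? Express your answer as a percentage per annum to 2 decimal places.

2.32%

From F = S·e^((r−q)T): (r − q) = ln(F/S)/T
ln(4795.07/4765.00) = ln(1.006311) = 0.006291
(r − q) = 0.006291 / (5/12) = 0.015098
q = r − ln(F/S)/T = 0.0383 − 0.015098 = 0.023202
q = 2.32%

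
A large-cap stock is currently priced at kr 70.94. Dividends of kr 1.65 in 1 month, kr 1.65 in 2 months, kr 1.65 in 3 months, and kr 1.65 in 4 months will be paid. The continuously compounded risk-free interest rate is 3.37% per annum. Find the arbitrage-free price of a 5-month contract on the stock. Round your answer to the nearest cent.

kr 65.30

PV(dividends) I = 1.65·e^(−0.0337·1/12) + 1.65·e^(−0.0337·2/12) + 1.65·e^(−0.0337·3/12) + 1.65·e^(−0.0337·4/12)
I = 1.6454 + 1.6408 + 1.6362 + 1.6316 = 6.5540
F = (S − I)·e^(rT) = (70.94 − 6.5540) · e^(0.0337·5/12)
= 64.3860 · e^0.014042 = 64.3860 × 1.014141 = kr 65.30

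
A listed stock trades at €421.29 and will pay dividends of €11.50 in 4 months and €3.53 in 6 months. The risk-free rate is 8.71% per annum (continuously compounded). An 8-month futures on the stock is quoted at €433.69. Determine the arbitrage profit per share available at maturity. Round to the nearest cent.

€2.63 per share

PV(dividends) I = 11.50·e^(−0.0871·4/12) + 3.53·e^(−0.0871·6/12) = 14.5505
Fair futures F* = (S − I)·e^(rT) = (421.29 − 14.5505)·e^0.058067 = 406.7395 × 1.059786 = 431.0568
Market €433.69 > fair 431.0568: forward overpriced → cash-and-carry (borrow at r, buy the stock and collect the dividends, short the forward).
Profit at T = |F_mkt − F*| = |433.69 − 431.0568| = €2.63 per share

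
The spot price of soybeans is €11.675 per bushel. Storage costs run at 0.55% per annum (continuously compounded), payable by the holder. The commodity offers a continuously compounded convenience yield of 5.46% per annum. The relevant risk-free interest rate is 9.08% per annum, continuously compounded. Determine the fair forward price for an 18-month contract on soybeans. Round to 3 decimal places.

€12.429 per bushel

Net carry = r + u − y = 0.0908 + 0.0055 − 0.0546 = 0.0417
F = S·e^((r+u−y)T) = 11.675 · e^(0.0417 × 18/12) = 11.675 · e^0.062550
= 11.675 × 1.064548 = €12.429 per bushel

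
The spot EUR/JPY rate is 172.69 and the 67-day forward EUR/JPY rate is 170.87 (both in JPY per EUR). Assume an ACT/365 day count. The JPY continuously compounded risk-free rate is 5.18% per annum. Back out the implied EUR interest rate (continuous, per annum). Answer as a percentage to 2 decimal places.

F = S·e^((r_JPY − r_EUR)T) ⇒ r_EUR = r_JPY − ln(F/S)/T
ln(170.87/172.69) = -0.010595; /(67/365) = -0.057719
r_EUR = 0.0518 + 0.057719 = 0.109519
r_EUR = 10.95%

10.95%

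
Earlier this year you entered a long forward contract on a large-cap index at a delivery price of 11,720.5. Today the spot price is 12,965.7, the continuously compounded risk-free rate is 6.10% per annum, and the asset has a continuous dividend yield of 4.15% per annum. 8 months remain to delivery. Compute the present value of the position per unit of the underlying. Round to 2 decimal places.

1358.47

Current fair forward for the remaining 8 months: F = S·e^((r − q)·T), (r − q) = 0.0610 − 0.0415 = 0.0195
F = 12965.7 · e^(0.0195 × 8/12) = 12965.7 × 1.01308487 = 13135.3545
Value of long forward = (F − K)·e^(−rT) = (13135.3545 − 11720.5) · e^(−0.0610·8/12)
= 1414.8545 × 0.96014913 = 1358.47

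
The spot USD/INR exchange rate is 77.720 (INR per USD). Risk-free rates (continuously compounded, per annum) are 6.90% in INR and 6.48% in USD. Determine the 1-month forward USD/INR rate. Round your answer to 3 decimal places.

77.747

F = S·e^((r_INR − r_USD)T) = 77.720 · e^((0.0690 − 0.0648) × 1/12)
= 77.720 · e^0.000350 = 77.720 × 1.000350
F = 77.747 INR per USD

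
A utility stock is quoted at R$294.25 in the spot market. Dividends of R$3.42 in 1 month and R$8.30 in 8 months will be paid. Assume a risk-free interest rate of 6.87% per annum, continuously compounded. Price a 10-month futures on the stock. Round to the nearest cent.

R$299.59

PV(dividends) I = 3.42·e^(−0.0687·1/12) + 8.30·e^(−0.0687·8/12)
I = 3.4005 + 7.9284 = 11.3289
F = (S − I)·e^(rT) = (294.25 − 11.3289) · e^(0.0687·10/12)
= 282.9211 · e^0.057250 = 282.9211 × 1.058921 = R$299.59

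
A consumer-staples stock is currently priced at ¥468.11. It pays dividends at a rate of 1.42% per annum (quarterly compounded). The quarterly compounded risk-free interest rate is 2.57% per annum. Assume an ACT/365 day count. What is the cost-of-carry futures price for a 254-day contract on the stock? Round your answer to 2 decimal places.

¥471.85

F = S · (1+r/4)^(4T) / (1+q/4)^(4T)
= 468.11 × 1.017987 / 1.009913 = 468.11 × 1.007995
F = ¥471.85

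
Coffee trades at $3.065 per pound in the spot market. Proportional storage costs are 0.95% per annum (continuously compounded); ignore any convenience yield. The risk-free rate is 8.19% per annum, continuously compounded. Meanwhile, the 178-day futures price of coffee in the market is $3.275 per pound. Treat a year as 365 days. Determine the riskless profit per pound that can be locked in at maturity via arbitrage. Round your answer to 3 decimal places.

$0.070 per pound

Fair futures: F* = S·e^(carry·T), with carry = (r + u) = 0.0819 + 0.0095 = 0.0914
F* = 3.065 · e^(0.0914 × 178/365) = 3.065 · e^0.044573 = 3.065 × 1.045581 = $3.2047
Market $3.275 > fair $3.2047: forward overpriced → cash-and-carry (buy spot, short the forward).
At maturity, profit = |F_mkt − F*| = |3.275 − 3.2047| = $0.070 per pound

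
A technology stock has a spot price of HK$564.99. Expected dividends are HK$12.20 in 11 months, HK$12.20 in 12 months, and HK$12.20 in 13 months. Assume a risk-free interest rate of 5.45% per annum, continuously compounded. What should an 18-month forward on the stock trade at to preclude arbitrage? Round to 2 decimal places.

PV(dividends) I = 12.20·e^(−0.0545·11/12) + 12.20·e^(−0.0545·12/12) + 12.20·e^(−0.0545·13/12)
I = 11.6055 + 11.5529 + 11.5005 = 34.6589
F = (S − I)·e^(rT) = (564.99 − 34.6589) · e^(0.0545·18/12)
= 530.3311 · e^0.081750 = 530.3311 × 1.085184 = HK$575.51

HK$575.51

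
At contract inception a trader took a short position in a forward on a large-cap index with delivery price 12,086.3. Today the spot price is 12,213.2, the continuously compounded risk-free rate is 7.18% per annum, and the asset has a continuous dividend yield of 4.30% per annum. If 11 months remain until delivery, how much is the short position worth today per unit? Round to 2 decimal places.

Current fair forward for the remaining 11 months: F = S·e^((r − q)·T), (r − q) = 0.0718 − 0.0430 = 0.0288
F = 12213.2 · e^(0.0288 × 11/12) = 12213.2 × 1.02675157 = 12539.9223
Value of long forward = (F − K)·e^(−rT) = (12539.9223 − 12086.3) · e^(−0.0718·11/12)
= 453.6223 × 0.93630250 = 424.73
Short position value = −(long value) = -424.73

-424.73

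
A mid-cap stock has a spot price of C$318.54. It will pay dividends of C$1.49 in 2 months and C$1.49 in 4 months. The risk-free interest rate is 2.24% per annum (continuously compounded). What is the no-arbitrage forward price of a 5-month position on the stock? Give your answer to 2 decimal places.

C$318.54

PV(dividends) I = 1.49·e^(−0.0224·2/12) + 1.49·e^(−0.0224·4/12)
I = 1.4844 + 1.4789 = 2.9633
F = (S − I)·e^(rT) = (318.54 − 2.9633) · e^(0.0224·5/12)
= 315.5767 · e^0.009333 = 315.5767 × 1.009377 = C$318.54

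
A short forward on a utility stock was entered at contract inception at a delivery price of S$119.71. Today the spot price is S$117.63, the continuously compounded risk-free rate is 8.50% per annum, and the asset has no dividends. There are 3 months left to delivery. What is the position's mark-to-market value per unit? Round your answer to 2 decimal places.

Current fair forward for the remaining 3 months: F = S·e^(r·T), r = 0.0850
F = 117.63 · e^(0.0850 × 3/12) = 117.63 × 1.021477 = 120.1563
Value of long forward = (F − K)·e^(−rT) = (120.1563 − 119.71) · e^(−0.0850·3/12)
= 0.4463 × 0.978974 = 0.44
Short position value = −(long value) = -S$0.44

-S$0.44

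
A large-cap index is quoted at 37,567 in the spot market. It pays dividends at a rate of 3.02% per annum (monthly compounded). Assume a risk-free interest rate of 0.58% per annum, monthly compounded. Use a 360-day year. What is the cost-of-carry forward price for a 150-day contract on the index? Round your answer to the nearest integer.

F = S · (1+r/12)^(12T) / (1+q/12)^(12T)
= 37567 × 1.002419 / 1.012647 = 37567 × 0.989900
F = 37,188

37,188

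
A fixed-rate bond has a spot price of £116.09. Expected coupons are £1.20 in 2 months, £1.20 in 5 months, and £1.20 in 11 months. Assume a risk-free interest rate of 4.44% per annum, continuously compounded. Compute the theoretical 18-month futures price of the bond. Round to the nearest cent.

£120.32

PV(coupons) I = 1.20·e^(−0.0444·2/12) + 1.20·e^(−0.0444·5/12) + 1.20·e^(−0.0444·11/12)
I = 1.1912 + 1.1780 + 1.1521 = 3.5213
F = (S − I)·e^(rT) = (116.09 − 3.5213) · e^(0.0444·18/12)
= 112.5687 · e^0.066600 = 112.5687 × 1.068868 = £120.32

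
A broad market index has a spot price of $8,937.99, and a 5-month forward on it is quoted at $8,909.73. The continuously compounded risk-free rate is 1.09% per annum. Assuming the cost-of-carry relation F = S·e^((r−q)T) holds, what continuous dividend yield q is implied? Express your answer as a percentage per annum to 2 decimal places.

From F = S·e^((r−q)T): (r − q) = ln(F/S)/T
ln(8909.73/8937.99) = ln(0.996838) = -0.003167
(r − q) = -0.003167 / (5/12) = -0.007601
q = r − ln(F/S)/T = 0.0109 + 0.007601 = 0.018501
q = 1.85%

1.85%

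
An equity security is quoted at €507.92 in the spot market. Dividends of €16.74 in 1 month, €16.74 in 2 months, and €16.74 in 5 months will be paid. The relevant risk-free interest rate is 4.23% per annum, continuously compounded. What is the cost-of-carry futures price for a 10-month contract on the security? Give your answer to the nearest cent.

PV(dividends) I = 16.74·e^(−0.0423·1/12) + 16.74·e^(−0.0423·2/12) + 16.74·e^(−0.0423·5/12)
I = 16.6811 + 16.6224 + 16.4475 = 49.7510
F = (S − I)·e^(rT) = (507.92 − 49.7510) · e^(0.0423·10/12)
= 458.1690 · e^0.035250 = 458.1690 × 1.035879 = €474.61

€474.61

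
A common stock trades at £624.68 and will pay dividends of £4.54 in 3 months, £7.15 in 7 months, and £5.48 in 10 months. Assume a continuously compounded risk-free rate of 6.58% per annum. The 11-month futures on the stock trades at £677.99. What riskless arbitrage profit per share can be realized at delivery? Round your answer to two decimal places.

£32.03 per share

PV(dividends) I = 4.54·e^(−0.0658·3/12) + 7.15·e^(−0.0658·7/12) + 5.48·e^(−0.0658·10/12) = 16.5343
Fair futures F* = (S − I)·e^(rT) = (624.68 − 16.5343)·e^0.060317 = 608.1457 × 1.062173 = 645.9559
Market £677.99 > fair 645.9559: forward overpriced → cash-and-carry (borrow at r, buy the stock and collect the dividends, short the forward).
Profit at T = |F_mkt − F*| = |677.99 − 645.9559| = £32.03 per share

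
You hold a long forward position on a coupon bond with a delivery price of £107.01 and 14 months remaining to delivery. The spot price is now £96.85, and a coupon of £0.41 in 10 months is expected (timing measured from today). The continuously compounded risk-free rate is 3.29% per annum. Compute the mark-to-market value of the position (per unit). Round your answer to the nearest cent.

PV(remaining coupons) I = 0.41·e^(−0.0329·10/12) = 0.3989
Current forward F = (S − I)·e^(rT) = (96.85 − 0.3989)·e^(0.0329·14/12) = 96.4511 × 1.039129 = 100.2251
Value (long) = (F − K)·e^(−rT) = (100.2251 − 107.01) × 0.962344 = -6.5294
Value = -£6.53

-£6.53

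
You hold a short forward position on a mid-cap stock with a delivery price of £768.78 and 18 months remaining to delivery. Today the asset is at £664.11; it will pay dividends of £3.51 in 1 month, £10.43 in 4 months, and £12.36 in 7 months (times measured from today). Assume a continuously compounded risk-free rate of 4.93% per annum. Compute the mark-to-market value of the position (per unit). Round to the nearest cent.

PV(remaining dividends) I = 3.51·e^(−0.0493·1/12) + 10.43·e^(−0.0493·4/12) + 12.36·e^(−0.0493·7/12) = 25.7652
Current forward F = (S − I)·e^(rT) = (664.11 − 25.7652)·e^(0.0493·18/12) = 638.3448 × 1.076753 = 687.3397
Value (long) = (F − K)·e^(−rT) = (687.3397 − 768.78) × 0.928718 = -75.6351
Short position value = −(long value) = £75.64

£75.64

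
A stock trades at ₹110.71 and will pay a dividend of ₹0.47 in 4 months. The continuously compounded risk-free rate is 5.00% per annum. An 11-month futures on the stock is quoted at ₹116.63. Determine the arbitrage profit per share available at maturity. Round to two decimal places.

₹1.21 per share

PV(dividends) I = 0.47·e^(−0.0500·4/12) = 0.4622
Fair futures F* = (S − I)·e^(rT) = (110.71 − 0.4622)·e^0.045833 = 110.2478 × 1.046900 = 115.4184
Market ₹116.63 > fair 115.4184: forward overpriced → cash-and-carry (borrow at r, buy the stock and collect the dividends, short the forward).
Profit at T = |F_mkt − F*| = |116.63 − 115.4184| = ₹1.21 per share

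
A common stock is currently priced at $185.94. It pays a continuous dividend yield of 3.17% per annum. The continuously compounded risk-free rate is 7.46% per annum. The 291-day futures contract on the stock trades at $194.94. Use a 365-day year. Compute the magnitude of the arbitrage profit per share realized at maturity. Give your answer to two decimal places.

Fair futures: F* = S·e^(carry·T), with carry = (r − q) = 0.0746 − 0.0317 = 0.0429
F* = 185.94 · e^(0.0429 × 291/365) = 185.94 · e^0.034202 = 185.94 × 1.034794 = $192.4096
Market $194.94 > fair $192.4096: forward overpriced → cash-and-carry (buy spot, short the forward).
At maturity, profit = |F_mkt − F*| = |194.94 − 192.4096| = $2.53 per share

$2.53 per share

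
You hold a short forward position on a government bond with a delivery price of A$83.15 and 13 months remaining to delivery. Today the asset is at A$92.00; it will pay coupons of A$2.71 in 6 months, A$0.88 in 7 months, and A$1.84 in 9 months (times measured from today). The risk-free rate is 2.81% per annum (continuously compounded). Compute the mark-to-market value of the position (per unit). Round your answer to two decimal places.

-A$6.00

PV(remaining coupons) I = 2.71·e^(−0.0281·6/12) + 0.88·e^(−0.0281·7/12) + 1.84·e^(−0.0281·9/12) = 5.3395
Current forward F = (S − I)·e^(rT) = (92.00 − 5.3395)·e^(0.0281·13/12) = 86.6605 × 1.030910 = 89.3392
Value (long) = (F − K)·e^(−rT) = (89.3392 − 83.15) × 0.970017 = 6.0036
Short position value = −(long value) = -A$6.00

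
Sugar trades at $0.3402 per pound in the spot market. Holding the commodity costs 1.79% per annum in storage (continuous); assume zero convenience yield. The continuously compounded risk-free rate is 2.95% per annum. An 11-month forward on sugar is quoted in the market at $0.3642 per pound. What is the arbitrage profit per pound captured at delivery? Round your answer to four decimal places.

$0.0089 per pound

Fair forward: F* = S·e^(carry·T), with carry = (r + u) = 0.0295 + 0.0179 = 0.0474
F* = 0.3402 · e^(0.0474 × 11/12) = 0.3402 · e^0.043450 = 0.3402 × 1.044408 = $0.3553
Market $0.3642 > fair $0.3553: forward overpriced → cash-and-carry (buy spot, short the forward).
At maturity, profit = |F_mkt − F*| = |0.3642 − 0.3553| = $0.0089 per pound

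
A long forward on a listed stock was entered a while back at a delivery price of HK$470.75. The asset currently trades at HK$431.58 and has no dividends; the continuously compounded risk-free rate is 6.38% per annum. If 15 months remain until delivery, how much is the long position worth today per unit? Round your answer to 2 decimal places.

Current fair forward for the remaining 15 months: F = S·e^(r·T), r = 0.0638
F = 431.58 · e^(0.0638 × 15/12) = 431.58 × 1.083016 = 467.4080
Value of long forward = (F − K)·e^(−rT) = (467.4080 − 470.75) · e^(−0.0638·15/12)
= -3.3420 × 0.923347 = -3.09

-HK$3.09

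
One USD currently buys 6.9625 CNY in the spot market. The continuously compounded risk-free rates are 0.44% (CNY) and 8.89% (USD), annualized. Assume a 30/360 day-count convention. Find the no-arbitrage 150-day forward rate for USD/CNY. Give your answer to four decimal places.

6.7216

F = S·e^((r_CNY − r_USD)T) = 6.9625 · e^((0.0044 − 0.0889) × 150/360)
= 6.9625 · e^-0.035208 = 6.9625 × 0.965405
F = 6.7216 CNY per USD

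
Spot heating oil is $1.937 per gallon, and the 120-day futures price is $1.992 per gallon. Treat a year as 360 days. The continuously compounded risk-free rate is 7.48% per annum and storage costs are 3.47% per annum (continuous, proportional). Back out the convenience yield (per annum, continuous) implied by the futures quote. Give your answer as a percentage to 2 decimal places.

F = S·e^((r+u−y)T) ⇒ (r+u−y) = ln(F/S)/T
ln(1.992/1.937) = 0.027999; /T ⇒ 0.083997
y = r + u − ln(F/S)/T = 0.0748 + 0.0347 − 0.083997 = 0.025503
y = 2.55%

2.55%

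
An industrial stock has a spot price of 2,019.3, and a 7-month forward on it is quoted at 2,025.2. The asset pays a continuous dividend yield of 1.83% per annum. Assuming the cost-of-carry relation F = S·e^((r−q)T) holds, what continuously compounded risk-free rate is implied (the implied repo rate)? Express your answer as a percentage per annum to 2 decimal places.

From F = S·e^((r−q)T): (r − q) = ln(F/S)/T
ln(2025.2/2019.3) = ln(1.002922) = 0.002918
(r − q) = 0.002918 / (7/12) = 0.005002
r = ln(F/S)/T + q = 0.005002 + 0.0183 = 0.023302
r = 2.33%

2.33%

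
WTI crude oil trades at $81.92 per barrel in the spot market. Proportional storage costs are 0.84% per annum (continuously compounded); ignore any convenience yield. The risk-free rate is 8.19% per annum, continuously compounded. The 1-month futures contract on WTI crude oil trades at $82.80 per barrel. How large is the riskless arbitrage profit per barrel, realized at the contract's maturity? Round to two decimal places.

Fair futures: F* = S·e^(carry·T), with carry = (r + u) = 0.0819 + 0.0084 = 0.0903
F* = 81.92 · e^(0.0903 × 1/12) = 81.92 · e^0.007525 = 81.92 × 1.007553 = $82.5387
Market $82.80 > fair $82.5387: forward overpriced → cash-and-carry (buy spot, short the forward).
At maturity, profit = |F_mkt − F*| = |82.80 − 82.5387| = $0.26 per barrel

$0.26 per barrel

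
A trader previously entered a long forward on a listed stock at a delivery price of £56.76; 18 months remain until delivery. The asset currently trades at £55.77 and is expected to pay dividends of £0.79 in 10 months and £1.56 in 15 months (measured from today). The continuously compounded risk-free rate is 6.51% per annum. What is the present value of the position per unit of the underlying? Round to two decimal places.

PV(remaining dividends) I = 0.79·e^(−0.0651·10/12) + 1.56·e^(−0.0651·15/12) = 2.1864
Current forward F = (S − I)·e^(rT) = (55.77 − 2.1864)·e^(0.0651·18/12) = 53.5836 × 1.102577 = 59.0800
Value (long) = (F − K)·e^(−rT) = (59.0800 − 56.76) × 0.906966 = 2.1042
Value = £2.10

£2.10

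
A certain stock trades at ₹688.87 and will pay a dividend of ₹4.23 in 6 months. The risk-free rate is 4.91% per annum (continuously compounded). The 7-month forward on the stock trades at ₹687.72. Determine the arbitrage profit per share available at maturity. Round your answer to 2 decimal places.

PV(dividends) I = 4.23·e^(−0.0491·6/12) = 4.1274
Fair forward F* = (S − I)·e^(rT) = (688.87 − 4.1274)·e^0.028642 = 684.7426 × 1.029056 = 704.6385
Market ₹687.72 < fair 704.6385: forward underpriced → reverse cash-and-carry (short the stock, invest proceeds at r, pay the dividends, go long the forward).
Profit at T = |F_mkt − F*| = |687.72 − 704.6385| = ₹16.92 per share

₹16.92 per share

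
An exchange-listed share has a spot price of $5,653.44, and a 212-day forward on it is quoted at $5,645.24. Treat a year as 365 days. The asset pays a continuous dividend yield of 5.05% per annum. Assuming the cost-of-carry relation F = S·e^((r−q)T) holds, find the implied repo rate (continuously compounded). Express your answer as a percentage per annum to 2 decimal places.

From F = S·e^((r−q)T): (r − q) = ln(F/S)/T
ln(5645.24/5653.44) = ln(0.998550) = -0.001451
(r − q) = -0.001451 / (212/365) = -0.002498
r = ln(F/S)/T + q = -0.002498 + 0.0505 = 0.048002
r = 4.80%

4.80%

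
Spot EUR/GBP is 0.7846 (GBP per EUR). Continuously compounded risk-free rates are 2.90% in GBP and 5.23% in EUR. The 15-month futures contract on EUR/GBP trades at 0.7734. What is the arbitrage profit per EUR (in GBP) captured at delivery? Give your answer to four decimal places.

0.0113 per EUR (in GBP)

Fair futures: F* = S·e^(carry·T), with carry = (r_GBP − r_EUR) = 0.0290 − 0.0523 = -0.0233
F* = 0.7846 · e^(-0.0233 × 15/12) = 0.7846 · e^-0.029125 = 0.7846 × 0.971295 = 0.7621
Market 0.7734 > fair 0.7621: forward overpriced → cash-and-carry (buy spot, short the forward).
At maturity, profit = |F_mkt − F*| = |0.7734 − 0.7621| = 0.0113 per EUR (in GBP)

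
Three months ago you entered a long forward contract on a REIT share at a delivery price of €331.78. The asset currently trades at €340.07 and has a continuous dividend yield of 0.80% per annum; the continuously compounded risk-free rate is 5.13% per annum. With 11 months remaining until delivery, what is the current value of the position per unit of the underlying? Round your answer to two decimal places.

€21.05

Current fair forward for the remaining 11 months: F = S·e^((r − q)·T), (r − q) = 0.0513 − 0.0080 = 0.0433
F = 340.07 · e^(0.0433 × 11/12) = 340.07 × 1.040490 = 353.8394
Value of long forward = (F − K)·e^(−rT) = (353.8394 − 331.78) · e^(−0.0513·11/12)
= 22.0594 × 0.954064 = 21.05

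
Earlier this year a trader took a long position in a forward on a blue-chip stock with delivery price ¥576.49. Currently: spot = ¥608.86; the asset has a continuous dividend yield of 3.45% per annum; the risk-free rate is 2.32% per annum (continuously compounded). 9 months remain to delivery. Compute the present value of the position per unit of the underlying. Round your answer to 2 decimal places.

Current fair forward for the remaining 9 months: F = S·e^((r − q)·T), (r − q) = 0.0232 − 0.0345 = -0.0113
F = 608.86 · e^(-0.0113 × 9/12) = 608.86 × 0.991561 = 603.7218
Value of long forward = (F − K)·e^(−rT) = (603.7218 − 576.49) · e^(−0.0232·9/12)
= 27.2318 × 0.982751 = 26.76

¥26.76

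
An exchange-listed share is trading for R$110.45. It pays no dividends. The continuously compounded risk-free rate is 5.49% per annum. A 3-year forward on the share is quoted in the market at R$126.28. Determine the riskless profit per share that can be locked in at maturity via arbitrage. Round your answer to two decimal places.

Fair forward: F* = S·e^(carry·T), with carry = r = 0.0549
F* = 110.45 · e^(0.0549 × 3) = 110.45 · e^0.164700 = 110.45 × 1.179039 = R$130.2249
Market R$126.28 < fair R$130.2249: forward underpriced → reverse cash-and-carry (short spot, go long the forward).
At maturity, profit = |F_mkt − F*| = |126.28 − 130.2249| = R$3.94 per share

R$3.94 per share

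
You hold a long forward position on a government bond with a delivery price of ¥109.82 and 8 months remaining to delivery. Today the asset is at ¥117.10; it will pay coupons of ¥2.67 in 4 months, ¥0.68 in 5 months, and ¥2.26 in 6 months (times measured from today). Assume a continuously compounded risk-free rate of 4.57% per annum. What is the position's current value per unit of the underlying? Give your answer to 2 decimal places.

¥5.07

PV(remaining coupons) I = 2.67·e^(−0.0457·4/12) + 0.68·e^(−0.0457·5/12) + 2.26·e^(−0.0457·6/12) = 5.5058
Current forward F = (S − I)·e^(rT) = (117.10 − 5.5058)·e^(0.0457·8/12) = 111.5942 × 1.030936 = 115.0465
Value (long) = (F − K)·e^(−rT) = (115.0465 − 109.82) × 0.969993 = 5.0697
Value = ¥5.07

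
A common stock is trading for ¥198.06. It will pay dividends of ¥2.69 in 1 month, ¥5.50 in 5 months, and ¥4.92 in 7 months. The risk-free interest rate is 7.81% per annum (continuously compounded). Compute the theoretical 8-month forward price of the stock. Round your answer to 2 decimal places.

¥195.27

PV(dividends) I = 2.69·e^(−0.0781·1/12) + 5.50·e^(−0.0781·5/12) + 4.92·e^(−0.0781·7/12)
I = 2.6725 + 5.3239 + 4.7009 = 12.6973
F = (S − I)·e^(rT) = (198.06 − 12.6973) · e^(0.0781·8/12)
= 185.3627 · e^0.052067 = 185.3627 × 1.053446 = ¥195.27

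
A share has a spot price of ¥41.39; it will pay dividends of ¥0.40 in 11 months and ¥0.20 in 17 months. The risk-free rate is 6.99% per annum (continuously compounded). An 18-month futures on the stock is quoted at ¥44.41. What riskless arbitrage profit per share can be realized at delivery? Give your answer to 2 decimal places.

PV(dividends) I = 0.40·e^(−0.0699·11/12) + 0.20·e^(−0.0699·17/12) = 0.5563
Fair futures F* = (S − I)·e^(rT) = (41.39 − 0.5563)·e^0.104850 = 40.8337 × 1.110544 = 45.3476
Market ¥44.41 < fair 45.3476: forward underpriced → reverse cash-and-carry (short the stock, invest proceeds at r, pay the dividends, go long the forward).
Profit at T = |F_mkt − F*| = |44.41 − 45.3476| = ¥0.94 per share

¥0.94 per share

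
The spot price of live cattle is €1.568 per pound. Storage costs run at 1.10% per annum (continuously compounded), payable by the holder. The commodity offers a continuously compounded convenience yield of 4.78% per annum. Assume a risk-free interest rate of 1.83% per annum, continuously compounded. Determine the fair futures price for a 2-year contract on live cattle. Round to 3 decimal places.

€1.511 per pound

Net carry = r + u − y = 0.0183 + 0.0110 − 0.0478 = -0.0185
F = S·e^((r+u−y)T) = 1.568 · e^(-0.0185 × 2) = 1.568 · e^-0.037000
= 1.568 × 0.963676 = €1.511 per pound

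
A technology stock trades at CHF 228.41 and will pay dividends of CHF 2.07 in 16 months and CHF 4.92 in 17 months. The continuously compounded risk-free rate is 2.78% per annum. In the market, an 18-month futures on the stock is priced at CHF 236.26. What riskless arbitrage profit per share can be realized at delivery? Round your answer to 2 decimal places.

PV(dividends) I = 2.07·e^(−0.0278·16/12) + 4.92·e^(−0.0278·17/12) = 6.7247
Fair futures F* = (S − I)·e^(rT) = (228.41 − 6.7247)·e^0.041700 = 221.6853 × 1.042582 = 231.1251
Market CHF 236.26 > fair 231.1251: forward overpriced → cash-and-carry (borrow at r, buy the stock and collect the dividends, short the forward).
Profit at T = |F_mkt − F*| = |236.26 − 231.1251| = CHF 5.13 per share

CHF 5.13 per share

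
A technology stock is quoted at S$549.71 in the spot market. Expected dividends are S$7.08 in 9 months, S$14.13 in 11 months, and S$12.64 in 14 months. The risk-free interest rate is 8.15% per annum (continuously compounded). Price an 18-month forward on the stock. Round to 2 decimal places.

PV(dividends) I = 7.08·e^(−0.0815·9/12) + 14.13·e^(−0.0815·11/12) + 12.64·e^(−0.0815·14/12)
I = 6.6602 + 13.1128 + 11.4935 = 31.2665
F = (S − I)·e^(rT) = (549.71 − 31.2665) · e^(0.0815·18/12)
= 518.4435 · e^0.122250 = 518.4435 × 1.130037 = S$585.86

S$585.86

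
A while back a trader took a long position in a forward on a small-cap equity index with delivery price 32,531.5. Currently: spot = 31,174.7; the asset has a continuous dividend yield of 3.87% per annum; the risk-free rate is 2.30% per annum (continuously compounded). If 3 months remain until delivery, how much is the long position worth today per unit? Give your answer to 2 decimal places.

-1470.44

Current fair forward for the remaining 3 months: F = S·e^((r − q)·T), (r − q) = 0.0230 − 0.0387 = -0.0157
F = 31174.7 · e^(-0.0157 × 3/12) = 31174.7 × 0.99608269 = 31052.5790
Value of long forward = (F − K)·e^(−rT) = (31052.5790 − 32531.5) · e^(−0.0230·3/12)
= -1478.9210 × 0.99426650 = -1470.44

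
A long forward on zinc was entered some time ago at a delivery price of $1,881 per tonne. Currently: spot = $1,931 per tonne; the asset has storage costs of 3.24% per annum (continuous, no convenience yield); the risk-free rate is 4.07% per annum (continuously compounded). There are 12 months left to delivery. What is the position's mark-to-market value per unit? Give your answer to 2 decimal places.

$188.61 per tonne

Current fair forward for the remaining 12 months: F = S·e^((r + u)·T), (r + u) = 0.0407 + 0.0324 = 0.0731
F = 1931 · e^(0.0731 × 12/12) = 1931 × 1.07583812 = 2077.4434
Value of long forward = (F − K)·e^(−rT) = (2077.4434 − 1881) · e^(−0.0407·12/12)
= 196.4434 × 0.96011712 = 188.61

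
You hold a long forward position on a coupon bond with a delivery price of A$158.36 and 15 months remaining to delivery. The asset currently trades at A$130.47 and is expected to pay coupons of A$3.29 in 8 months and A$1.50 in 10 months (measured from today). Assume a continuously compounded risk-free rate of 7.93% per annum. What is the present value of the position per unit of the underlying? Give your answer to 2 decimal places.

-A$17.47

PV(remaining coupons) I = 3.29·e^(−0.0793·8/12) + 1.50·e^(−0.0793·10/12) = 4.5247
Current forward F = (S − I)·e^(rT) = (130.47 − 4.5247)·e^(0.0793·15/12) = 125.9453 × 1.104204 = 139.0693
Value (long) = (F − K)·e^(−rT) = (139.0693 − 158.36) × 0.905629 = -17.4702
Value = -A$17.47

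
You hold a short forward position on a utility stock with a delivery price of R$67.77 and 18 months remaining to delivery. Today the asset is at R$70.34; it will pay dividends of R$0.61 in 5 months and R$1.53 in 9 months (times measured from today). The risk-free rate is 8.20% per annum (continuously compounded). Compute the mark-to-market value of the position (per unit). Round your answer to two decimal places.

PV(remaining dividends) I = 0.61·e^(−0.0820·5/12) + 1.53·e^(−0.0820·9/12) = 2.0283
Current forward F = (S − I)·e^(rT) = (70.34 − 2.0283)·e^(0.0820·18/12) = 68.3117 × 1.130884 = 77.2526
Value (long) = (F − K)·e^(−rT) = (77.2526 − 67.77) × 0.884264 = 8.3851
Short position value = −(long value) = -R$8.39

-R$8.39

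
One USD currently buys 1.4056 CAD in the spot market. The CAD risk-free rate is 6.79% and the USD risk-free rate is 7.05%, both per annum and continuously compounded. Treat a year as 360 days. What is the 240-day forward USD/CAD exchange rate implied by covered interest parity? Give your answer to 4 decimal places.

1.4032

F = S·e^((r_CAD − r_USD)T) = 1.4056 · e^((0.0679 − 0.0705) × 240/360)
= 1.4056 · e^-0.001733 = 1.4056 × 0.998269
F = 1.4032 CAD per USD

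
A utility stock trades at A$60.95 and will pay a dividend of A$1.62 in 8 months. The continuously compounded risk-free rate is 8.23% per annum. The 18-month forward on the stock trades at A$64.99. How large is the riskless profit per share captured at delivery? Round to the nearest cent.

A$2.23 per share

PV(dividends) I = 1.62·e^(−0.0823·8/12) = 1.5335
Fair forward F* = (S − I)·e^(rT) = (60.95 − 1.5335)·e^0.123450 = 59.4165 × 1.131393 = 67.2234
Market A$64.99 < fair 67.2234: forward underpriced → reverse cash-and-carry (short the stock, invest proceeds at r, pay the dividends, go long the forward).
Profit at T = |F_mkt − F*| = |64.99 − 67.2234| = A$2.23 per share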